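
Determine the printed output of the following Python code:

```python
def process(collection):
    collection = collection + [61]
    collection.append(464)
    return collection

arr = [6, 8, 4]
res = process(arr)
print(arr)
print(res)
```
[6, 8, 4]
[6, 8, 4, 61, 464]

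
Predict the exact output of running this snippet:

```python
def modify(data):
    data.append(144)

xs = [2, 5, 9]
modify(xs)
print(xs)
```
[2, 5, 9, 144]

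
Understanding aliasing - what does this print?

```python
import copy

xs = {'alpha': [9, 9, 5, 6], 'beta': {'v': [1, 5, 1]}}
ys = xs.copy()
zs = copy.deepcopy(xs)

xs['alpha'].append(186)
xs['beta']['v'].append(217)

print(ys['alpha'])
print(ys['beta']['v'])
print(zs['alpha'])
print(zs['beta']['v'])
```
[9, 9, 5, 6, 186]
[1, 5, 1, 217]
[9, 9, 5, 6]
[1, 5, 1]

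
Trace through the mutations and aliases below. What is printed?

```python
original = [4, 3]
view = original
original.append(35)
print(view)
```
[4, 3, 35]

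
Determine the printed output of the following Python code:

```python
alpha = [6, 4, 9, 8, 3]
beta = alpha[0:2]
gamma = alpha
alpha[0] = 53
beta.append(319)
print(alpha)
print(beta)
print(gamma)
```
[53, 4, 9, 8, 3]
[6, 4, 319]
[53, 4, 9, 8, 3]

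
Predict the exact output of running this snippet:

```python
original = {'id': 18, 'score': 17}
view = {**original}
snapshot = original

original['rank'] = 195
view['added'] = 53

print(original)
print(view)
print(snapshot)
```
{'id': 18, 'score': 17, 'rank': 195}
{'id': 18, 'score': 17, 'added': 53}
{'id': 18, 'score': 17, 'rank': 195}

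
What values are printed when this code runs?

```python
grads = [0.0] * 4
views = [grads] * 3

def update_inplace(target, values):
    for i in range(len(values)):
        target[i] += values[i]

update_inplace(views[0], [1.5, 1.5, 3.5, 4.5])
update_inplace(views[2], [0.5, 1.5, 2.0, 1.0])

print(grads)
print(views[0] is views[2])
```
[2.0, 3.0, 5.5, 5.5]
True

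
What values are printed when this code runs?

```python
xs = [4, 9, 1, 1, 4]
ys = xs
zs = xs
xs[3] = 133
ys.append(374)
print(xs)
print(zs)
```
[4, 9, 1, 133, 4, 374]
[4, 9, 1, 133, 4, 374]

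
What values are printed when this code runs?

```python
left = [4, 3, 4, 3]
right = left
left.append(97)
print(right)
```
[4, 3, 4, 3, 97]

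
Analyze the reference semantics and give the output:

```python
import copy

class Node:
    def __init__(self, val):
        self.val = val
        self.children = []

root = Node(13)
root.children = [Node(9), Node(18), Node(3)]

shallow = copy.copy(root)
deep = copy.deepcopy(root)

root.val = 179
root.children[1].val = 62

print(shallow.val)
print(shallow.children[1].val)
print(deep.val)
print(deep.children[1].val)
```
13
62
13
18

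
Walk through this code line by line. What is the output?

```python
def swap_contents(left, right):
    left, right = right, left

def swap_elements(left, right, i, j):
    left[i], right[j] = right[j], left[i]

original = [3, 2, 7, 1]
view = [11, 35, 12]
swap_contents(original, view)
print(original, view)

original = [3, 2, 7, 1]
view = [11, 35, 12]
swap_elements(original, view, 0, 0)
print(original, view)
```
[3, 2, 7, 1] [11, 35, 12]
[11, 2, 7, 1] [3, 35, 12]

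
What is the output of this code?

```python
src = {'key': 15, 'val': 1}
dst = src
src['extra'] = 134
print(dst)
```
{'key': 15, 'val': 1, 'extra': 134}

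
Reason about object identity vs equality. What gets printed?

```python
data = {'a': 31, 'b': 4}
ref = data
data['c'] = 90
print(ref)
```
{'a': 31, 'b': 4, 'c': 90}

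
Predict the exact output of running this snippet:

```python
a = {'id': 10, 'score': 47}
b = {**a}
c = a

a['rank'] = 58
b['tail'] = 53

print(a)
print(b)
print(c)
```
{'id': 10, 'score': 47, 'rank': 58}
{'id': 10, 'score': 47, 'tail': 53}
{'id': 10, 'score': 47, 'rank': 58}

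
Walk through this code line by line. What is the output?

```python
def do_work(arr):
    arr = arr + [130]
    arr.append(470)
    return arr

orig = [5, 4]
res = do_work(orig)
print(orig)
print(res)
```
[5, 4]
[5, 4, 130, 470]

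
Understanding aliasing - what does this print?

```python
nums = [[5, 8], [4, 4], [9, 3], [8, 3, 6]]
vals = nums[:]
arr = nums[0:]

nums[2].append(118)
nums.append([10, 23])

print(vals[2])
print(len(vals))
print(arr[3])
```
[9, 3, 118]
4
[8, 3, 6]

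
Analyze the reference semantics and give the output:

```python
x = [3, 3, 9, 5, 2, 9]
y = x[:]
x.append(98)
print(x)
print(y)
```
[3, 3, 9, 5, 2, 9, 98]
[3, 3, 9, 5, 2, 9]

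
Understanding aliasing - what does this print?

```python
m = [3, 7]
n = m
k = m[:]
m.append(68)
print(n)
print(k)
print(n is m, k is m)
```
[3, 7, 68]
[3, 7]
True False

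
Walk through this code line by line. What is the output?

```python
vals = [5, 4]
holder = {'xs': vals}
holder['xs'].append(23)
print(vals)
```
[5, 4, 23]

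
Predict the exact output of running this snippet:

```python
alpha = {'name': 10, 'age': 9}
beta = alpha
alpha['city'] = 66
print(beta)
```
{'name': 10, 'age': 9, 'city': 66}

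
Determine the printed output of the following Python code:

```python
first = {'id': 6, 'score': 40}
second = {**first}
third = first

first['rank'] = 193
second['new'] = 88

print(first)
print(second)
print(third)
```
{'id': 6, 'score': 40, 'rank': 193}
{'id': 6, 'score': 40, 'new': 88}
{'id': 6, 'score': 40, 'rank': 193}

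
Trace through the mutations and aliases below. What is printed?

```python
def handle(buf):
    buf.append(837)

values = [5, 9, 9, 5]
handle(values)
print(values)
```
[5, 9, 9, 5, 837]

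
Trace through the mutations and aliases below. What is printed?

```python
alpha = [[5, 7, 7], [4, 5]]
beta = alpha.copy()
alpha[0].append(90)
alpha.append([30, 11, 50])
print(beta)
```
[[5, 7, 7, 90], [4, 5]]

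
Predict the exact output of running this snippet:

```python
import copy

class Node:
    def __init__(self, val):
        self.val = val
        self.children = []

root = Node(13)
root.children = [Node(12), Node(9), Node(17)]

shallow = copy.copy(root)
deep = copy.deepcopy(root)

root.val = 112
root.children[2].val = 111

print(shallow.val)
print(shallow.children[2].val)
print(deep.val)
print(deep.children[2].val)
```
13
111
13
17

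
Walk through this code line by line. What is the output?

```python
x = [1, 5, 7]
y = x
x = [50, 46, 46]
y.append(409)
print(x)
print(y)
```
[50, 46, 46]
[1, 5, 7, 409]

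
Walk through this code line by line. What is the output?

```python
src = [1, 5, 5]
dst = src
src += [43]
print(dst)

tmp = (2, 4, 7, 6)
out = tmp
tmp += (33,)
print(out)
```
[1, 5, 5, 43]
(2, 4, 7, 6)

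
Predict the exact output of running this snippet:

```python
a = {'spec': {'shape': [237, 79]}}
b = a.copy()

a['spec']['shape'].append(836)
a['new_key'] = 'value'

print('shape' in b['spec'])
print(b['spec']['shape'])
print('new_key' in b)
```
True
[237, 79, 836]
False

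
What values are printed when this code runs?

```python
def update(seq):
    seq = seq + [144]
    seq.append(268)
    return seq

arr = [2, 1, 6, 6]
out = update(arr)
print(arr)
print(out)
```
[2, 1, 6, 6]
[2, 1, 6, 6, 144, 268]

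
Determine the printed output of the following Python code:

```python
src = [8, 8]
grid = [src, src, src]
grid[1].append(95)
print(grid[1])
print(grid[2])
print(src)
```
[8, 8, 95]
[8, 8, 95]
[8, 8, 95]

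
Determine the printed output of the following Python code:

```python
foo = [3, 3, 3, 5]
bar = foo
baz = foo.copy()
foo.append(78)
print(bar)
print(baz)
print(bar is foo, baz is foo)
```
[3, 3, 3, 5, 78]
[3, 3, 3, 5]
True False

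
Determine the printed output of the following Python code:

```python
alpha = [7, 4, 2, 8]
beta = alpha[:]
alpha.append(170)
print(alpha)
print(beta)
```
[7, 4, 2, 8, 170]
[7, 4, 2, 8]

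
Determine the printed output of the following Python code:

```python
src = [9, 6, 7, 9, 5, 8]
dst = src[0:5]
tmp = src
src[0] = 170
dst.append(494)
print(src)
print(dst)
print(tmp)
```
[170, 6, 7, 9, 5, 8]
[9, 6, 7, 9, 5, 494]
[170, 6, 7, 9, 5, 8]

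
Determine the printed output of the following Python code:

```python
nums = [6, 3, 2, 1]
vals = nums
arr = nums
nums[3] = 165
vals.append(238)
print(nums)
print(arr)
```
[6, 3, 2, 165, 238]
[6, 3, 2, 165, 238]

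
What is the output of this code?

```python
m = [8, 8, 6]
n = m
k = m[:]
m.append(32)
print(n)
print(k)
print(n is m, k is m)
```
[8, 8, 6, 32]
[8, 8, 6]
True False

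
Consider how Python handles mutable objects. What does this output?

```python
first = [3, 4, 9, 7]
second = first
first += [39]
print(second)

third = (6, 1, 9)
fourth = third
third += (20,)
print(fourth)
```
[3, 4, 9, 7, 39]
(6, 1, 9)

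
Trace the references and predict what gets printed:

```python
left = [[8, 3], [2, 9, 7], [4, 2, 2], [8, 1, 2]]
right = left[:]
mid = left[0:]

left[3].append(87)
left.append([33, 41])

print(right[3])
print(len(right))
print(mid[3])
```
[8, 1, 2, 87]
4
[8, 1, 2, 87]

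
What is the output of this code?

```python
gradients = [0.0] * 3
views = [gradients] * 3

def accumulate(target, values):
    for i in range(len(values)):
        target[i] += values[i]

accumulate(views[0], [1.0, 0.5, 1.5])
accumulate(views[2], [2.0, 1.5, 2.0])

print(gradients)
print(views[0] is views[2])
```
[3.0, 2.0, 3.5]
True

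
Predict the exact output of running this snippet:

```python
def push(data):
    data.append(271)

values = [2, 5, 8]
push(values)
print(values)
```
[2, 5, 8, 271]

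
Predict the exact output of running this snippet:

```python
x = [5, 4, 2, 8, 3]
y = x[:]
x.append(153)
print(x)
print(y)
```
[5, 4, 2, 8, 3, 153]
[5, 4, 2, 8, 3]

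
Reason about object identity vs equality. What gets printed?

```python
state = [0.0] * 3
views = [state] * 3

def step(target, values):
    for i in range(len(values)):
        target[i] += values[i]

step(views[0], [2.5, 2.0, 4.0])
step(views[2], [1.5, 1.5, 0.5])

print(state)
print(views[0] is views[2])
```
[4.0, 3.5, 4.5]
True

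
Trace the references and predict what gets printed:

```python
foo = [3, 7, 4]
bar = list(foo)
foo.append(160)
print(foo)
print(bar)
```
[3, 7, 4, 160]
[3, 7, 4]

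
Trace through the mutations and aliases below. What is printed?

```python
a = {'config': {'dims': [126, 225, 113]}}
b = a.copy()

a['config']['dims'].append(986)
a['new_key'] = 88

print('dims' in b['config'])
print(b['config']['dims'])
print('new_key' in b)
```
True
[126, 225, 113, 986]
False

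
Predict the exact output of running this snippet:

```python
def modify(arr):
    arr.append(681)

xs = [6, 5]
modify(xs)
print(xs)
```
[6, 5, 681]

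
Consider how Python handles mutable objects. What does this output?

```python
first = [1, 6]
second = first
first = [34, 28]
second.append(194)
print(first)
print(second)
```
[34, 28]
[1, 6, 194]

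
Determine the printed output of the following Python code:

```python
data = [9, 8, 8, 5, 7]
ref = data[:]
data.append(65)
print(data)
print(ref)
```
[9, 8, 8, 5, 7, 65]
[9, 8, 8, 5, 7]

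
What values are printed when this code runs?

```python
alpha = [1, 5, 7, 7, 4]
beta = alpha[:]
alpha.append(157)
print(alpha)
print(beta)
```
[1, 5, 7, 7, 4, 157]
[1, 5, 7, 7, 4]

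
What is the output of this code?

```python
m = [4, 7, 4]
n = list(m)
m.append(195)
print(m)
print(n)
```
[4, 7, 4, 195]
[4, 7, 4]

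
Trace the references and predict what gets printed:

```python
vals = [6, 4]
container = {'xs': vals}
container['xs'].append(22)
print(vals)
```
[6, 4, 22]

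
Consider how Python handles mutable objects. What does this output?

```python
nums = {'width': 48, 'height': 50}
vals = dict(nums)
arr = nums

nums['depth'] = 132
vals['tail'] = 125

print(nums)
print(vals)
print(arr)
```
{'width': 48, 'height': 50, 'depth': 132}
{'width': 48, 'height': 50, 'tail': 125}
{'width': 48, 'height': 50, 'depth': 132}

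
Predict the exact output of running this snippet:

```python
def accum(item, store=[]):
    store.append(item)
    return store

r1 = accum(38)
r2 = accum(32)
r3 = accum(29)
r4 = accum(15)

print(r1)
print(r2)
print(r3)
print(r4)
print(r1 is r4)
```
[38, 32, 29, 15]
[38, 32, 29, 15]
[38, 32, 29, 15]
[38, 32, 29, 15]
True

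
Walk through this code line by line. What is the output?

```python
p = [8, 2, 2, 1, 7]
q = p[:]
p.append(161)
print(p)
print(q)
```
[8, 2, 2, 1, 7, 161]
[8, 2, 2, 1, 7]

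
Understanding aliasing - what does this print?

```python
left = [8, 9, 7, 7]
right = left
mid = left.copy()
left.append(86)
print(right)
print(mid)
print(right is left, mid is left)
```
[8, 9, 7, 7, 86]
[8, 9, 7, 7]
True False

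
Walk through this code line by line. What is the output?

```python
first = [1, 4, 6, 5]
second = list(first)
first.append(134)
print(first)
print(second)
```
[1, 4, 6, 5, 134]
[1, 4, 6, 5]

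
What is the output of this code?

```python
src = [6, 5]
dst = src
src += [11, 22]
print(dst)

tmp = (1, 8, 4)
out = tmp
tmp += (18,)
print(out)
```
[6, 5, 11, 22]
(1, 8, 4)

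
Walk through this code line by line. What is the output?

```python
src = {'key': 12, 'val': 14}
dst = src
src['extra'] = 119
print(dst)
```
{'key': 12, 'val': 14, 'extra': 119}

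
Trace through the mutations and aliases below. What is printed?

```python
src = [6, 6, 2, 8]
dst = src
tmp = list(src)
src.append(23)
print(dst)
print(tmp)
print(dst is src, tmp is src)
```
[6, 6, 2, 8, 23]
[6, 6, 2, 8]
True False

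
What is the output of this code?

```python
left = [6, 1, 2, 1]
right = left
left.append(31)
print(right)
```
[6, 1, 2, 1, 31]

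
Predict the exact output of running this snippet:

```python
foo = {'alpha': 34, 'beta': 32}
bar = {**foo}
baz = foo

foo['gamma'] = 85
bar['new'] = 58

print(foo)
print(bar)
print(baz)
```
{'alpha': 34, 'beta': 32, 'gamma': 85}
{'alpha': 34, 'beta': 32, 'new': 58}
{'alpha': 34, 'beta': 32, 'gamma': 85}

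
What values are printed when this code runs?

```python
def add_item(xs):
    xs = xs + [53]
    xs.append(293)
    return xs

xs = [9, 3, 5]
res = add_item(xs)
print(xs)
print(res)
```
[9, 3, 5]
[9, 3, 5, 53, 293]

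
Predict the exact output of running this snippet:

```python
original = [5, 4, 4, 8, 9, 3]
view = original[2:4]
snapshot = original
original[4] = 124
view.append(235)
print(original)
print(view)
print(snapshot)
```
[5, 4, 4, 8, 124, 3]
[4, 8, 235]
[5, 4, 4, 8, 124, 3]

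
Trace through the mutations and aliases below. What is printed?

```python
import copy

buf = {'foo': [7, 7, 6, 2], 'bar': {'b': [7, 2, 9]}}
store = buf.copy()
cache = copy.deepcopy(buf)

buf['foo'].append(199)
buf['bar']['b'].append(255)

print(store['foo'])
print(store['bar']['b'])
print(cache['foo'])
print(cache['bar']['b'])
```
[7, 7, 6, 2, 199]
[7, 2, 9, 255]
[7, 7, 6, 2]
[7, 2, 9]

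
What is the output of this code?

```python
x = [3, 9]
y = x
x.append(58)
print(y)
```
[3, 9, 58]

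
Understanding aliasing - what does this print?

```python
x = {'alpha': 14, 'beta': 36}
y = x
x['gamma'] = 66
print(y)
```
{'alpha': 14, 'beta': 36, 'gamma': 66}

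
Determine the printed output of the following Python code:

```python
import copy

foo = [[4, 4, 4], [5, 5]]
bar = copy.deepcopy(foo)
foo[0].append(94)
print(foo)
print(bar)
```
[[4, 4, 4, 94], [5, 5]]
[[4, 4, 4], [5, 5]]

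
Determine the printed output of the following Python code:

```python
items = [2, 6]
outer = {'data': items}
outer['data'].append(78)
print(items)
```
[2, 6, 78]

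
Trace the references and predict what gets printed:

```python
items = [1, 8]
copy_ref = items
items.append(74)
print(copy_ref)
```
[1, 8, 74]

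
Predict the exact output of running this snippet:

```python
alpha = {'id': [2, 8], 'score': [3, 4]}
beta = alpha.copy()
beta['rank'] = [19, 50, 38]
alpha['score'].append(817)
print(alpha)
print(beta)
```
{'id': [2, 8], 'score': [3, 4, 817]}
{'id': [2, 8], 'score': [3, 4, 817], 'rank': [19, 50, 38]}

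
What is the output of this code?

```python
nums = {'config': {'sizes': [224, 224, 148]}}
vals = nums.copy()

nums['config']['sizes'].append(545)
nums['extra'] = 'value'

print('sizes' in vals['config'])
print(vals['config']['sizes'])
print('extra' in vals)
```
True
[224, 224, 148, 545]
False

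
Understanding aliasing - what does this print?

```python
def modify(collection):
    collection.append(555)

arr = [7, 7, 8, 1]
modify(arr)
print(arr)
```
[7, 7, 8, 1, 555]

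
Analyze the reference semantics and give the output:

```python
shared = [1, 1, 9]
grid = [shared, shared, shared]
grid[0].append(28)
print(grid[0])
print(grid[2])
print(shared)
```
[1, 1, 9, 28]
[1, 1, 9, 28]
[1, 1, 9, 28]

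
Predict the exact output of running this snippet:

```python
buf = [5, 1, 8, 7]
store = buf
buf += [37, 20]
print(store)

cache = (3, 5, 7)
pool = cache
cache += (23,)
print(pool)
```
[5, 1, 8, 7, 37, 20]
(3, 5, 7)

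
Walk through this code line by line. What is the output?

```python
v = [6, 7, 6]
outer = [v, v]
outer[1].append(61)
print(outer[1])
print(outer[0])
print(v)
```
[6, 7, 6, 61]
[6, 7, 6, 61]
[6, 7, 6, 61]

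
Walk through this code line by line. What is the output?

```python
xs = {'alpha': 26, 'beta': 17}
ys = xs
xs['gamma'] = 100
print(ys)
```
{'alpha': 26, 'beta': 17, 'gamma': 100}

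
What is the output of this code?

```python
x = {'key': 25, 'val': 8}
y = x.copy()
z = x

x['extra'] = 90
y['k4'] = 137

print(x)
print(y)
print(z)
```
{'key': 25, 'val': 8, 'extra': 90}
{'key': 25, 'val': 8, 'k4': 137}
{'key': 25, 'val': 8, 'extra': 90}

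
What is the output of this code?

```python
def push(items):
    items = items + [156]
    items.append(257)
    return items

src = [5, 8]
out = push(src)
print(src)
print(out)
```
[5, 8]
[5, 8, 156, 257]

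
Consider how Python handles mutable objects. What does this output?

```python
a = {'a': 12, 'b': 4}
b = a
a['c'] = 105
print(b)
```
{'a': 12, 'b': 4, 'c': 105}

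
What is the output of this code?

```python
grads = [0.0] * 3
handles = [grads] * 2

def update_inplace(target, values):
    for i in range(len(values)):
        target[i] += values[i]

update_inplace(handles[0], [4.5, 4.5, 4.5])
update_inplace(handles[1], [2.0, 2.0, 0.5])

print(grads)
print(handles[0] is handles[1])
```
[6.5, 6.5, 5.0]
True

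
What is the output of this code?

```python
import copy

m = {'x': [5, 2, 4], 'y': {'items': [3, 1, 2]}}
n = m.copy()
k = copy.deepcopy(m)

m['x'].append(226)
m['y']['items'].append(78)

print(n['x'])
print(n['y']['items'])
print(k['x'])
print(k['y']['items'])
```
[5, 2, 4, 226]
[3, 1, 2, 78]
[5, 2, 4]
[3, 1, 2]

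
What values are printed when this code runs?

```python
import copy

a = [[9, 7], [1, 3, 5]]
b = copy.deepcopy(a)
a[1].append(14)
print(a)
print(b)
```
[[9, 7], [1, 3, 5, 14]]
[[9, 7], [1, 3, 5]]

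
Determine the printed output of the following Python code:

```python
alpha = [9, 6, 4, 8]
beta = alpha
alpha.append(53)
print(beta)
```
[9, 6, 4, 8, 53]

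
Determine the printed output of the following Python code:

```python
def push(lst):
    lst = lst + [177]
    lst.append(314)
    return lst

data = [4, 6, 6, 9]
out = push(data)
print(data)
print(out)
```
[4, 6, 6, 9]
[4, 6, 6, 9, 177, 314]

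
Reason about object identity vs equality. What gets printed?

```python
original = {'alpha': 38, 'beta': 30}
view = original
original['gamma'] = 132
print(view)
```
{'alpha': 38, 'beta': 30, 'gamma': 132}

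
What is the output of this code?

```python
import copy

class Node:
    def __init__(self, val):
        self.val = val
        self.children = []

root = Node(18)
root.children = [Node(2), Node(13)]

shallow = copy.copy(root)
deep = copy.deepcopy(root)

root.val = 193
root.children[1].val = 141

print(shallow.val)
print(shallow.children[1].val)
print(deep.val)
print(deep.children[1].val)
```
18
141
18
13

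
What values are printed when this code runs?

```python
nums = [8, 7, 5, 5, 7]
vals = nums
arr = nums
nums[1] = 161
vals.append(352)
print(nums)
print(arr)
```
[8, 161, 5, 5, 7, 352]
[8, 161, 5, 5, 7, 352]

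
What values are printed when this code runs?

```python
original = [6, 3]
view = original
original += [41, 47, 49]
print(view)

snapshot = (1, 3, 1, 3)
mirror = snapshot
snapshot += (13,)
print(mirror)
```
[6, 3, 41, 47, 49]
(1, 3, 1, 3)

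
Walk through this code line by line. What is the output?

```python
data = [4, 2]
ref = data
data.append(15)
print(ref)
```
[4, 2, 15]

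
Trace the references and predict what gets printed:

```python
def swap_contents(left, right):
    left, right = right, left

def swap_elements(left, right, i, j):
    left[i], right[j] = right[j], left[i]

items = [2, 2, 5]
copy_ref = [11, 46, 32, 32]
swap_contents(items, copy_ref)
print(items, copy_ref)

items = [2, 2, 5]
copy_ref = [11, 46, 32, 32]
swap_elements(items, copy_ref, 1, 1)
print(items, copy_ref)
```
[2, 2, 5] [11, 46, 32, 32]
[2, 46, 5] [11, 2, 32, 32]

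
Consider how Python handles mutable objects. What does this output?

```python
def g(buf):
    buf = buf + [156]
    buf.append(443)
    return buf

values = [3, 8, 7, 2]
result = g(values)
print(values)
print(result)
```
[3, 8, 7, 2]
[3, 8, 7, 2, 156, 443]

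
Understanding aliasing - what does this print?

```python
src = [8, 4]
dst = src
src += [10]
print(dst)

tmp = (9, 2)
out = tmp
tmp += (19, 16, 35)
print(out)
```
[8, 4, 10]
(9, 2)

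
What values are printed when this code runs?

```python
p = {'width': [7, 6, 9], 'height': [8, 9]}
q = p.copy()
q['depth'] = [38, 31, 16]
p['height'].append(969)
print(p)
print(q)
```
{'width': [7, 6, 9], 'height': [8, 9, 969]}
{'width': [7, 6, 9], 'height': [8, 9, 969], 'depth': [38, 31, 16]}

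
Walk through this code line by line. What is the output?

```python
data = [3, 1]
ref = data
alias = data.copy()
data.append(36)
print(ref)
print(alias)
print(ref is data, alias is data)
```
[3, 1, 36]
[3, 1]
True False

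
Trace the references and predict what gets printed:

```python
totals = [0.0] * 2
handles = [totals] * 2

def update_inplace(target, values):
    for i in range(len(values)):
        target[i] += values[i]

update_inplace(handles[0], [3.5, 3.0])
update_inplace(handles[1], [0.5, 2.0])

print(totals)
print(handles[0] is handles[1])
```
[4.0, 5.0]
True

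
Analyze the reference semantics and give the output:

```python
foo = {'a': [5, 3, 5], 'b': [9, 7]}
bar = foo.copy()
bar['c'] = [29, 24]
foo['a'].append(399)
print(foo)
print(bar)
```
{'a': [5, 3, 5, 399], 'b': [9, 7]}
{'a': [5, 3, 5, 399], 'b': [9, 7], 'c': [29, 24]}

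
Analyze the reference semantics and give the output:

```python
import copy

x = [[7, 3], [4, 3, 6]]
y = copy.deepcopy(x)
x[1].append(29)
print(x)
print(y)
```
[[7, 3], [4, 3, 6, 29]]
[[7, 3], [4, 3, 6]]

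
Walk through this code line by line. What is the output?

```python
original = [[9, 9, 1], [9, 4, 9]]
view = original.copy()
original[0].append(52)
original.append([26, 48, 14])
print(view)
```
[[9, 9, 1, 52], [9, 4, 9]]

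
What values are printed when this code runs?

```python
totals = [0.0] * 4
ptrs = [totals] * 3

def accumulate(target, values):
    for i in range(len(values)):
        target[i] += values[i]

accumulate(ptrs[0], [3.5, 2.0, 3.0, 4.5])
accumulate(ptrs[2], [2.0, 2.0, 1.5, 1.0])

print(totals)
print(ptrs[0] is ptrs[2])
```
[5.5, 4.0, 4.5, 5.5]
True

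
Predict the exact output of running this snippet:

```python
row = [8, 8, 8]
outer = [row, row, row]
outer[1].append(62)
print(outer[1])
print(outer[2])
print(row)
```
[8, 8, 8, 62]
[8, 8, 8, 62]
[8, 8, 8, 62]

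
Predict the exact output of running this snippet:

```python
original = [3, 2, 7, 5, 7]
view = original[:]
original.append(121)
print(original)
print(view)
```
[3, 2, 7, 5, 7, 121]
[3, 2, 7, 5, 7]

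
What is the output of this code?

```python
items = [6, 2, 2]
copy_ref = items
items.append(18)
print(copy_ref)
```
[6, 2, 2, 18]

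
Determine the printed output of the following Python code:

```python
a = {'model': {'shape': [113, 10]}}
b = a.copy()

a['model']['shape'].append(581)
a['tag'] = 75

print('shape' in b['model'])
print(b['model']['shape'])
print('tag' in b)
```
True
[113, 10, 581]
False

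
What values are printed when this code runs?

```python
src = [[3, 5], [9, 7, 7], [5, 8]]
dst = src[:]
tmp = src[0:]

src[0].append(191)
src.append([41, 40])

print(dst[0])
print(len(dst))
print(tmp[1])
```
[3, 5, 191]
3
[9, 7, 7]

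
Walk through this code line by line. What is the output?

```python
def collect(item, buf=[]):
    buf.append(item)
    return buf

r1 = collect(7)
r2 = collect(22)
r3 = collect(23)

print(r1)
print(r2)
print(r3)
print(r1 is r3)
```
[7, 22, 23]
[7, 22, 23]
[7, 22, 23]
True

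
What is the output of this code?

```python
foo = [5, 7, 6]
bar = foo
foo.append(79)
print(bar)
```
[5, 7, 6, 79]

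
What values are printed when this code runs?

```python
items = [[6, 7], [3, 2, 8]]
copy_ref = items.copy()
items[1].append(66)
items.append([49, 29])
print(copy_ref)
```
[[6, 7], [3, 2, 8, 66]]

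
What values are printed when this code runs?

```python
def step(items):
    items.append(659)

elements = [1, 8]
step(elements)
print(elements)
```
[1, 8, 659]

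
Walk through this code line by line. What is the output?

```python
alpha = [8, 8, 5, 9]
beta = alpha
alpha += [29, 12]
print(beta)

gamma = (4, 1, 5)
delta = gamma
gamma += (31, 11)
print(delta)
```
[8, 8, 5, 9, 29, 12]
(4, 1, 5)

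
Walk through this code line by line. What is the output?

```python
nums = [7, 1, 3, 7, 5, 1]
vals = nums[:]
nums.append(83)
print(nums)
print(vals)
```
[7, 1, 3, 7, 5, 1, 83]
[7, 1, 3, 7, 5, 1]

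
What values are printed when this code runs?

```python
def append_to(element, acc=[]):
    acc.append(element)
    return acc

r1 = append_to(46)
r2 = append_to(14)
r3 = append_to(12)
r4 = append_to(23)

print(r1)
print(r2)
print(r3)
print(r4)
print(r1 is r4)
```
[46, 14, 12, 23]
[46, 14, 12, 23]
[46, 14, 12, 23]
[46, 14, 12, 23]
True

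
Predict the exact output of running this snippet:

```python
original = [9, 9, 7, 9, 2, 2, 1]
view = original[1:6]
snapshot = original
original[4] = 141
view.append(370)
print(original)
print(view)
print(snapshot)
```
[9, 9, 7, 9, 141, 2, 1]
[9, 7, 9, 2, 2, 370]
[9, 9, 7, 9, 141, 2, 1]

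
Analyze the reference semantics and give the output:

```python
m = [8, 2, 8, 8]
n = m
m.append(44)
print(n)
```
[8, 2, 8, 8, 44]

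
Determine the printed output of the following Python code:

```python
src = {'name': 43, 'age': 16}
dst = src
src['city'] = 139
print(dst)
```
{'name': 43, 'age': 16, 'city': 139}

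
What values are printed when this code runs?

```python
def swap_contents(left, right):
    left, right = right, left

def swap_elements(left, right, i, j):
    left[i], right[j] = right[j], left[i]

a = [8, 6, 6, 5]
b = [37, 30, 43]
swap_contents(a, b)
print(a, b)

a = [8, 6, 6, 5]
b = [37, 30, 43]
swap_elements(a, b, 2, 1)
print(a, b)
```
[8, 6, 6, 5] [37, 30, 43]
[8, 6, 30, 5] [37, 6, 43]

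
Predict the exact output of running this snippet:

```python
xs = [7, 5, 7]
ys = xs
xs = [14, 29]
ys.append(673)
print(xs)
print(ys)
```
[14, 29]
[7, 5, 7, 673]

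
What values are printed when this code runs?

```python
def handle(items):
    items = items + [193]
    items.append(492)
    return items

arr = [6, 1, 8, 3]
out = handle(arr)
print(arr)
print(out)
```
[6, 1, 8, 3]
[6, 1, 8, 3, 193, 492]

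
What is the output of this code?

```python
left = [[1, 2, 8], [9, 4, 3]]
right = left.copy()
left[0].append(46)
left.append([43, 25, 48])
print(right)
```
[[1, 2, 8, 46], [9, 4, 3]]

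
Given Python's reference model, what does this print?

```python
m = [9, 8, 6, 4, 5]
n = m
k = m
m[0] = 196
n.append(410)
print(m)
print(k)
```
[196, 8, 6, 4, 5, 410]
[196, 8, 6, 4, 5, 410]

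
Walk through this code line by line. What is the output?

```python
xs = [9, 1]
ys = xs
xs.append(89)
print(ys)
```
[9, 1, 89]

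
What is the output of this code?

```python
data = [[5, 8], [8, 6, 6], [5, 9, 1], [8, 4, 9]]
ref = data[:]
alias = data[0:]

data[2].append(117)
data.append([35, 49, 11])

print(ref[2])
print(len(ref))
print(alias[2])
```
[5, 9, 1, 117]
4
[5, 9, 1, 117]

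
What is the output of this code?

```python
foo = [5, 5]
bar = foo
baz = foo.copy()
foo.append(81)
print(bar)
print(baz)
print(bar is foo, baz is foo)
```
[5, 5, 81]
[5, 5]
True False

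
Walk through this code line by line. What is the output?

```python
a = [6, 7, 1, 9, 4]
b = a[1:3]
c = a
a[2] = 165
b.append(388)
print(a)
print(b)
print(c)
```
[6, 7, 165, 9, 4]
[7, 1, 388]
[6, 7, 165, 9, 4]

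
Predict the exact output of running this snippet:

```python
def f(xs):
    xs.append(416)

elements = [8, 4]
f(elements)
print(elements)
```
[8, 4, 416]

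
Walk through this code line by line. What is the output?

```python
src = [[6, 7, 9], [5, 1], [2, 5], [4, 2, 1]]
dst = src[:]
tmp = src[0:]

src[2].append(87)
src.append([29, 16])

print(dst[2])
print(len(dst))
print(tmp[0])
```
[2, 5, 87]
4
[6, 7, 9]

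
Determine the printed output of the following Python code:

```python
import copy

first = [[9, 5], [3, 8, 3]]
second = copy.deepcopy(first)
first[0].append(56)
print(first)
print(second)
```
[[9, 5, 56], [3, 8, 3]]
[[9, 5], [3, 8, 3]]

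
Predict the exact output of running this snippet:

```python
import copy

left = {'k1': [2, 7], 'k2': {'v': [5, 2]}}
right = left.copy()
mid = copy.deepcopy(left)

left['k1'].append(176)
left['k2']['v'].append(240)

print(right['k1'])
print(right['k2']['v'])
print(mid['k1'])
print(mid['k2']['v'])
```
[2, 7, 176]
[5, 2, 240]
[2, 7]
[5, 2]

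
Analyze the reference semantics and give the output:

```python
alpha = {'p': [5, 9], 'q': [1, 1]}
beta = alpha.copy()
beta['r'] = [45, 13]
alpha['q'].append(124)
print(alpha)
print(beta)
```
{'p': [5, 9], 'q': [1, 1, 124]}
{'p': [5, 9], 'q': [1, 1, 124], 'r': [45, 13]}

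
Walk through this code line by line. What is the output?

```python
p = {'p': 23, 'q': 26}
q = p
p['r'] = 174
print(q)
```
{'p': 23, 'q': 26, 'r': 174}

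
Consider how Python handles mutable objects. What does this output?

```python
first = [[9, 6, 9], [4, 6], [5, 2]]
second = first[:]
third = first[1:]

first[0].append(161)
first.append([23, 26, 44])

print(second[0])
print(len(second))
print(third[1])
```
[9, 6, 9, 161]
3
[5, 2]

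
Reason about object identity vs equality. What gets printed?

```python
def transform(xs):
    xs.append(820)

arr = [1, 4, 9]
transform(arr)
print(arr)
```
[1, 4, 9, 820]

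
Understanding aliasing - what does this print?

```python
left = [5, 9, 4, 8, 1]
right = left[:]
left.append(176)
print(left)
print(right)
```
[5, 9, 4, 8, 1, 176]
[5, 9, 4, 8, 1]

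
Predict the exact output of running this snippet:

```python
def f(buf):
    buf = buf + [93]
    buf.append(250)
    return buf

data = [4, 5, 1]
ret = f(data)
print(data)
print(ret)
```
[4, 5, 1]
[4, 5, 1, 93, 250]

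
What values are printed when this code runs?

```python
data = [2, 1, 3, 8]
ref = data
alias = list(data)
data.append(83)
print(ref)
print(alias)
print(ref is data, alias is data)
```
[2, 1, 3, 8, 83]
[2, 1, 3, 8]
True False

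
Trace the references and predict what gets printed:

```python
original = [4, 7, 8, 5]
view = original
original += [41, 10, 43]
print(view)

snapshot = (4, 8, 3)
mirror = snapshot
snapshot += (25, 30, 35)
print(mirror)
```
[4, 7, 8, 5, 41, 10, 43]
(4, 8, 3)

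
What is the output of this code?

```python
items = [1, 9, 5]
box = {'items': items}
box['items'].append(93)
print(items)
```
[1, 9, 5, 93]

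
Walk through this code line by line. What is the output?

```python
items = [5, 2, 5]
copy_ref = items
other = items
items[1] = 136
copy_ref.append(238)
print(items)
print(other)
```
[5, 136, 5, 238]
[5, 136, 5, 238]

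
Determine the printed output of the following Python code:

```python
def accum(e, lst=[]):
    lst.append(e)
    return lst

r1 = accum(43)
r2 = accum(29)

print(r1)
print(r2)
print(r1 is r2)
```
[43, 29]
[43, 29]
True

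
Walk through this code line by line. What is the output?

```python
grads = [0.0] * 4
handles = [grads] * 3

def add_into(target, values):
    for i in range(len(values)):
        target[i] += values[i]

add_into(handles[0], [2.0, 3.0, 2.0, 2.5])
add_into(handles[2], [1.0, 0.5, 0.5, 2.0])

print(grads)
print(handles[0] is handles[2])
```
[3.0, 3.5, 2.5, 4.5]
True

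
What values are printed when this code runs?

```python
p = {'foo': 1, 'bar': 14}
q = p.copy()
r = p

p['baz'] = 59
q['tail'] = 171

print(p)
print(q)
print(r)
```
{'foo': 1, 'bar': 14, 'baz': 59}
{'foo': 1, 'bar': 14, 'tail': 171}
{'foo': 1, 'bar': 14, 'baz': 59}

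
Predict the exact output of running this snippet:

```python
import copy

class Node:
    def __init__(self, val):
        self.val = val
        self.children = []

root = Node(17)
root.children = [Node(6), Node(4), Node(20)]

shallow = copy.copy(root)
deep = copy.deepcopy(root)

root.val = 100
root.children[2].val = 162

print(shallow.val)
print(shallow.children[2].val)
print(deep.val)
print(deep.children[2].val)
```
17
162
17
20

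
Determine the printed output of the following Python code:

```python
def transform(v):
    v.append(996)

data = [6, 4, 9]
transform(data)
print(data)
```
[6, 4, 9, 996]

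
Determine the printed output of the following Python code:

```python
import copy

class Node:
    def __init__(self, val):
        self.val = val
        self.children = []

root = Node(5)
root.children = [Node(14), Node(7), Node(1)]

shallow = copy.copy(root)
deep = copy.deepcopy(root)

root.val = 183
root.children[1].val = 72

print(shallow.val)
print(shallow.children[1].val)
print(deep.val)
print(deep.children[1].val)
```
5
72
5
7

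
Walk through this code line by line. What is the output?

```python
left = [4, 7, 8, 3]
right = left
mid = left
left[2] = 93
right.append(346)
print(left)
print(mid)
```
[4, 7, 93, 3, 346]
[4, 7, 93, 3, 346]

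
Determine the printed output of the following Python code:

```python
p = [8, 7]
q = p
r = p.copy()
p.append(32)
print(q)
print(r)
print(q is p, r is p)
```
[8, 7, 32]
[8, 7]
True False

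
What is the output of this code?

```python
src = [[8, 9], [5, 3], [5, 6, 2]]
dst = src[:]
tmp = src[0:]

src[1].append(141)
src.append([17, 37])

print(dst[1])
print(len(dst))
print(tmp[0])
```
[5, 3, 141]
3
[8, 9]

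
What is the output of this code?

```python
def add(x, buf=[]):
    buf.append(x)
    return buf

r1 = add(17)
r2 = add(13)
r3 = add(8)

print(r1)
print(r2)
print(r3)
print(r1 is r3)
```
[17, 13, 8]
[17, 13, 8]
[17, 13, 8]
True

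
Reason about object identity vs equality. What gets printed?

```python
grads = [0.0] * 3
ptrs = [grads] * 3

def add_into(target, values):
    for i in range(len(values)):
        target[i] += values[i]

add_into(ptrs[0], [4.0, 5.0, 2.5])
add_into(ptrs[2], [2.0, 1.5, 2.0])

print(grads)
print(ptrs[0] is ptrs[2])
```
[6.0, 6.5, 4.5]
True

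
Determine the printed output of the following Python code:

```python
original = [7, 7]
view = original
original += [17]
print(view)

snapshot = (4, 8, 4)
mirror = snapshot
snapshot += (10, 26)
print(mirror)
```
[7, 7, 17]
(4, 8, 4)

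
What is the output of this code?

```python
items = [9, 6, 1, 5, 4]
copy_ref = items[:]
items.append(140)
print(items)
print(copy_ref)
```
[9, 6, 1, 5, 4, 140]
[9, 6, 1, 5, 4]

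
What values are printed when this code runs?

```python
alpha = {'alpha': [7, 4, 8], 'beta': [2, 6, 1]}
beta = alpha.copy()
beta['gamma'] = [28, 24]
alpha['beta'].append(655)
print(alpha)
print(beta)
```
{'alpha': [7, 4, 8], 'beta': [2, 6, 1, 655]}
{'alpha': [7, 4, 8], 'beta': [2, 6, 1, 655], 'gamma': [28, 24]}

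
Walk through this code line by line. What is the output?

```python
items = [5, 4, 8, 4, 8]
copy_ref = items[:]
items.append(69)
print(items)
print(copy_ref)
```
[5, 4, 8, 4, 8, 69]
[5, 4, 8, 4, 8]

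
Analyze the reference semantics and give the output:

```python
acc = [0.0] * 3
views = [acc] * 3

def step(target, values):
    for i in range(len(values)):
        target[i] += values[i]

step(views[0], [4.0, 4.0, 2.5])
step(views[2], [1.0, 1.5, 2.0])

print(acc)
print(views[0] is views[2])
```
[5.0, 5.5, 4.5]
True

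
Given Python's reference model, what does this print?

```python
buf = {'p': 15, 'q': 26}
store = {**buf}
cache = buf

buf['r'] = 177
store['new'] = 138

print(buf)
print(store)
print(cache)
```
{'p': 15, 'q': 26, 'r': 177}
{'p': 15, 'q': 26, 'new': 138}
{'p': 15, 'q': 26, 'r': 177}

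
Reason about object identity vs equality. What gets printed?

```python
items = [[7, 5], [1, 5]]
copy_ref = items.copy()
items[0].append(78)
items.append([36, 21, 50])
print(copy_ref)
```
[[7, 5, 78], [1, 5]]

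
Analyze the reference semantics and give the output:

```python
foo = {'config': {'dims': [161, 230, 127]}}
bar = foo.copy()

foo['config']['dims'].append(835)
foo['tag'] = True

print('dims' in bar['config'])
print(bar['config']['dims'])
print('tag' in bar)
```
True
[161, 230, 127, 835]
False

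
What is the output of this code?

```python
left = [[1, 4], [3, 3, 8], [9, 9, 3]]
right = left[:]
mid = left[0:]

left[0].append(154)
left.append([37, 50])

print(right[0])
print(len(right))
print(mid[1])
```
[1, 4, 154]
3
[3, 3, 8]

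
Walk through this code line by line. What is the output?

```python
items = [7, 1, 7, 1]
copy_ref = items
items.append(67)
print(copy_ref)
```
[7, 1, 7, 1, 67]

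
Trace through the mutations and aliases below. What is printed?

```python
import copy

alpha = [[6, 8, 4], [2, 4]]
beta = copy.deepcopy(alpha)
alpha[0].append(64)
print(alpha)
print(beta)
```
[[6, 8, 4, 64], [2, 4]]
[[6, 8, 4], [2, 4]]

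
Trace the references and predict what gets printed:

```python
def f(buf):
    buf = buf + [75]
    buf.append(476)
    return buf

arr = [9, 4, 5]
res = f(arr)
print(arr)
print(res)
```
[9, 4, 5]
[9, 4, 5, 75, 476]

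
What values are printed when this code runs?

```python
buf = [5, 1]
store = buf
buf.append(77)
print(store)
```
[5, 1, 77]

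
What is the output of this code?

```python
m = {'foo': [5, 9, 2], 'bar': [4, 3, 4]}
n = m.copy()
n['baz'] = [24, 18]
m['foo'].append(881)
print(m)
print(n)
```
{'foo': [5, 9, 2, 881], 'bar': [4, 3, 4]}
{'foo': [5, 9, 2, 881], 'bar': [4, 3, 4], 'baz': [24, 18]}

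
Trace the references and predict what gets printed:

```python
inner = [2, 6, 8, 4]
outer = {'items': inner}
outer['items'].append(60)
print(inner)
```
[2, 6, 8, 4, 60]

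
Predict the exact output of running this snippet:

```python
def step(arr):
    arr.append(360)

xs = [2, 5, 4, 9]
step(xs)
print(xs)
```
[2, 5, 4, 9, 360]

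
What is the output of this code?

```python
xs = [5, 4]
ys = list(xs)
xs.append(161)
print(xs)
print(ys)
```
[5, 4, 161]
[5, 4]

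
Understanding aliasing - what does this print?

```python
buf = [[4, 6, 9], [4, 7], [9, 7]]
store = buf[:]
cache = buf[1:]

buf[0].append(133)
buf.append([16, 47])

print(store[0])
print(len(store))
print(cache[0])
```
[4, 6, 9, 133]
3
[4, 7]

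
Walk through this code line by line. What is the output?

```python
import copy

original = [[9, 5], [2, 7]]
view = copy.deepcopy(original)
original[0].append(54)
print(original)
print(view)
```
[[9, 5, 54], [2, 7]]
[[9, 5], [2, 7]]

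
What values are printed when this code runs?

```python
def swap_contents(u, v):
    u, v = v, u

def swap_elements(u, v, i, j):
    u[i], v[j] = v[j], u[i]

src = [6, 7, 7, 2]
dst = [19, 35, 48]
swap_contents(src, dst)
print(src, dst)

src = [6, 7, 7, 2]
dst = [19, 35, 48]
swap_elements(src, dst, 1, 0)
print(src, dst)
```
[6, 7, 7, 2] [19, 35, 48]
[6, 19, 7, 2] [7, 35, 48]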